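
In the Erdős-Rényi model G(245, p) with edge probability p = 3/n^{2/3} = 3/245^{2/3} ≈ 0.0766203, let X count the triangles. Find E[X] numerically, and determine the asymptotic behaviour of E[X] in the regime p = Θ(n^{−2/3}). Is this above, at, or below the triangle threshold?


Number of potential triangles: C(245, 3) = 2421090.
Each occurs with probability p³ ≈ (0.0766203)³ ≈ 4.49812578e-04.
By linearity: E[X] = C(245, 3)·p³ ≈ 2421090 · 4.49812578e-04 ≈ 1089.036735.
Since α = 2/3 < 1, p = c/n^{2/3} ≫ 1/n is above the triangle threshold p ~ 1/n. Asymptotically E[X] ~ (c³/6)·n^{3(1−α)} = (3³/6)·n^{1} → ∞; triangles are abundant w.h.p.

E[X] ≈ 1089.036735; in regime p = Θ(1/n^{2/3}) E[X] diverges (above the triangle threshold p ~ 1/n).


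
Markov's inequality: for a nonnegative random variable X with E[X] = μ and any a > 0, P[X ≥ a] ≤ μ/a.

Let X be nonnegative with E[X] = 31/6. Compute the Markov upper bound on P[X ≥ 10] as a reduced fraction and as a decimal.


μ = E[X] = 31/6, a = 10.
Markov: P[X ≥ 10] ≤ μ/a = (31/6)/10 = 31/60.
Numerically: ≈ 0.51667.
(Since a = 10 > μ = 5.16667, the bound 31/60 is < 1 and informative.)

P[X ≥ 10] ≤ 31/60 ≈ 0.51667.


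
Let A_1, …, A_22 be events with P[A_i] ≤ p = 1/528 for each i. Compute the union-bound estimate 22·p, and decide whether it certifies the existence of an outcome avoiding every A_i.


Union bound: P[∪_{i=1}^{22} A_i] ≤ Σ_i P[A_i] ≤ 22·p = 22·(1/528) = 1/24.
Numerically: 1/24 ≈ 0.041667.
Is 1/24 < 1? YES.
Since P[∪ A_i] ≤ 1/24 < 1, the complement has P[∩ A_i^c] ≥ 1 − 1/24 = 23/24 > 0, so some outcome avoids every A_i.

22·p = 1/24 ≈ 0.041667; existence CERTIFIED by the union bound.


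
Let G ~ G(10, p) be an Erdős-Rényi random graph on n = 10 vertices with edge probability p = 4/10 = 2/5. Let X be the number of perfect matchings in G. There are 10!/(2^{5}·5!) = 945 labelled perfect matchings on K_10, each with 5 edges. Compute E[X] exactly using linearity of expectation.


K_10 has 10!/(2^{5}·5!) = 945 labelled perfect matchings.
For each such perfect matching H, let X_H = 1 if all 5 edges of H are present in G. Then P[X_H = 1] = p^{5} = (2/5)^{5} = 32/3125.
By linearity: E[X] = Σ_H E[X_H] = 945 · p^{5} = 945 · 32/3125 = 6048/625.
Numerically: E[X] ≈ 9.677.

E[X] = 945 · (2/5)^{5} = 6048/625 ≈ 9.677.


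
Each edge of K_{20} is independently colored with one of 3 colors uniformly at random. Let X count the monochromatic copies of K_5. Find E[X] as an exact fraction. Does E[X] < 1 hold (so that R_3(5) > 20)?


E[X] = C(20, 5) · 3^{1 − 10} = 15504 · 3^{−9} = 15504/19683.
As a reduced fraction: E[X] = 5168/6561 ≈ 0.788.
Is E[X] < 1? YES.
Since E[X] < 1, there exists a 3-coloring of K_{20} with no monochromatic K_5; hence R_3(5) > 20.

E[X] = 5168/6561 ≈ 0.788; E[X] < 1, so R_3(5) > 20.


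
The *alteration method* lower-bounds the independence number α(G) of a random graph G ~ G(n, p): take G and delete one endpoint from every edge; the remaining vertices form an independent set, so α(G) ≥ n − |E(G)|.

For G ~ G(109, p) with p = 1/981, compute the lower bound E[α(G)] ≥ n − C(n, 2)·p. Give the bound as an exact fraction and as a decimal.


E[|E(G)|] = C(109, 2)·p = 5886 · (1/981) = 6.
E[α(G)] ≥ n − E[|E(G)|] = 109 − 6 = 103.
Numerically: ≈ 103.000.
(This is only a lower bound; the true E[α(G)] may be larger.)

E[α(G)] ≥ 103 ≈ 103.000.


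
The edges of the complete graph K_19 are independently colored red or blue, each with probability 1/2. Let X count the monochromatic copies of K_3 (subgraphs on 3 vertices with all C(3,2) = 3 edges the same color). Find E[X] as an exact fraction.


Let X = Σ_S X_S over the C(19, 3) = 969 subsets S of size 3, where X_S = 1 if the K_3 on S is monochromatic.
For a fixed S, the K_3 on S has C(3, 2) = 3 edges. P[all 3 edges red] = (1/2)^3, and likewise for blue, so P[monochromatic] = 2·(1/2)^3 = 2^{1 − 3} = 1/4.
Summing: E[X] = C(19, 3) · 2^{1 − 3} = 969 · 1/4 = 969/4.
Numerically: E[X] ≈ 242.25000.

E[X] = C(19,3)·2^(1−C(3,2)) = 969/4 ≈ 242.25000.


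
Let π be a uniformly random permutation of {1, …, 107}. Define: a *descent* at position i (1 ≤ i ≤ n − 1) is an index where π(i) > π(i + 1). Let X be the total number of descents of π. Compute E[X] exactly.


Write X = Σ X_I over i = 1, …, 106, with X_I the indicator of one descent.
There are 106 indicators.
For each fixed i, the pair (π(i), π(i+1)) is a uniformly random ordered pair of distinct values from {1, …, 107}; by symmetry P[π(i) > π(i+1)] = 1/2.
By linearity: E[X] = 106 · (1/2) = (107 − 1) · (1/2) = 53 ≈ 53.0000.

E[X] = 53 = 53.0000.


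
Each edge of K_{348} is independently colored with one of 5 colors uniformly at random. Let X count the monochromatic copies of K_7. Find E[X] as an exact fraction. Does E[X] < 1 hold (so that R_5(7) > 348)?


E[X] = C(348, 7) · 5^{1 − 21} = 115412286408552 · 5^{−20} = 115412286408552/95367431640625.
As a reduced fraction: E[X] = 115412286408552/95367431640625 ≈ 1.21019.
Is E[X] < 1? NO.
Since E[X] ≥ 1, the first-moment bound is inconclusive at n = 348; it does NOT by itself certify R_5(7) > 348.

E[X] = 115412286408552/95367431640625 ≈ 1.21019; E[X] ≥ 1; first-moment method inconclusive here.


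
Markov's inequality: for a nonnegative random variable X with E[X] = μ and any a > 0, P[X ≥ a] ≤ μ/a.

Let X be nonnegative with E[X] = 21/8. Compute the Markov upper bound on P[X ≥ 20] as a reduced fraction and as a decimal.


μ = E[X] = 21/8, a = 20.
Markov: P[X ≥ 20] ≤ μ/a = (21/8)/20 = 21/160.
Numerically: ≈ 0.131250.
(Since a = 20 > μ = 2.625000, the bound 21/160 is < 1 and informative.)

P[X ≥ 20] ≤ 21/160 ≈ 0.131250.


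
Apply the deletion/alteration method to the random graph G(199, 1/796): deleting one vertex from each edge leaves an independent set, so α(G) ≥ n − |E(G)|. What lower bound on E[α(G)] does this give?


E[|E(G)|] = C(199, 2)·p = 19701 · (1/796) = 99/4.
E[α(G)] ≥ n − E[|E(G)|] = 199 − 99/4 = 697/4.
Numerically: ≈ 174.250000.
(This is only a lower bound; the true E[α(G)] may be larger.)

E[α(G)] ≥ 697/4 ≈ 174.250000.


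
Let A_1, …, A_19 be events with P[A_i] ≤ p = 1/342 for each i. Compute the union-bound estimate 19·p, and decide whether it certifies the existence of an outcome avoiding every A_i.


Union bound: P[∪_{i=1}^{19} A_i] ≤ Σ_i P[A_i] ≤ 19·p = 19·(1/342) = 1/18.
Numerically: 1/18 ≈ 0.056.
Is 1/18 < 1? YES.
Since P[∪ A_i] ≤ 1/18 < 1, the complement has P[∩ A_i^c] ≥ 1 − 1/18 = 17/18 > 0, so some outcome avoids every A_i.

19·p = 1/18 ≈ 0.056; existence CERTIFIED by the union bound.


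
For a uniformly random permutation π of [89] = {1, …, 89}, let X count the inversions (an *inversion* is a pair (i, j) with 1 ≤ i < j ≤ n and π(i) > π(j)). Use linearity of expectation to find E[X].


Write X = Σ X_I over the C(89, 2) = 3916 pairs i < j, with X_I the indicator of one inversion.
There are 3916 indicators.
For each fixed pair i < j, the values π(i) and π(j) are two distinct elements of {1, …, 89} in uniformly random order; by symmetry P[π(i) > π(j)] = 1/2.
By linearity: E[X] = 3916 · (1/2) = C(89, 2) · (1/2) = 3916/2 = 1958 ≈ 1958.000000.

E[X] = 1958 = 1958.000000.


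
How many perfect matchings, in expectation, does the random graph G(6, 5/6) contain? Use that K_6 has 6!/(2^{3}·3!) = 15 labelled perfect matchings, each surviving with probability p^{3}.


K_6 has 6!/(2^{3}·3!) = 15 labelled perfect matchings.
For each such perfect matching H, let X_H = 1 if all 3 edges of H are present in G. Then P[X_H = 1] = p^{3} = (5/6)^{3} = 125/216.
Summing the indicators: E[X] = Σ_H E[X_H] = 15 · p^{3} = 15 · 125/216 = 625/72.
Numerically: E[X] ≈ 8.68056.

E[X] = 15 · (5/6)^{3} = 625/72 ≈ 8.68056.


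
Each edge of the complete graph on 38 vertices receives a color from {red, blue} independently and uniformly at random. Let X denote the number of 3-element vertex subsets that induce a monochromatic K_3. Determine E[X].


Let X = Σ_S X_S over the C(38, 3) = 8436 subsets S of size 3, where X_S = 1 if the K_3 on S is monochromatic.
For a fixed S, the K_3 on S has C(3, 2) = 3 edges. P[all 3 edges red] = (1/2)^3, and likewise for blue, so P[monochromatic] = 2·(1/2)^3 = 2^{1 − 3} = 1/4.
Summing: E[X] = C(38, 3) · 2^{1 − 3} = 8436 · 1/4 = 2109.
Numerically: E[X] ≈ 2109.0000.

E[X] = C(38,3)·2^(1−C(3,2)) = 2109 ≈ 2109.0000.


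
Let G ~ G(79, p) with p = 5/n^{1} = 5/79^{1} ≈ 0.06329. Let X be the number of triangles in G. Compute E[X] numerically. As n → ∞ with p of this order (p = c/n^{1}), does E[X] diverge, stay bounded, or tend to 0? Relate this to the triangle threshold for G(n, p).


Number of potential triangles: C(79, 3) = 79079.
Each occurs with probability p³ ≈ (0.06329)³ ≈ 2.535296e-04.
By linearity: E[X] = C(79, 3)·p³ ≈ 79079 · 2.535296e-04 ≈ 20.0489.
Here α = 1, so p = 5/n is exactly at the triangle threshold p ~ 1/n. Asymptotically E[X] → c³/6 = 5³/6 = 125/6 ≈ 20.8333, a bounded constant. In this regime the triangle count is asymptotically Poisson(c³/6).

E[X] ≈ 20.0489; in regime p = Θ(1/n^{1}) E[X] stays bounded (at the triangle threshold p ~ 1/n).


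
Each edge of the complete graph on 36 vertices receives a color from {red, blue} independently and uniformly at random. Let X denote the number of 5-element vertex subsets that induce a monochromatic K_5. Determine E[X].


Let X = Σ_S X_S over the C(36, 5) = 376992 subsets S of size 5, where X_S = 1 if the K_5 on S is monochromatic.
For a fixed S, the K_5 on S has C(5, 2) = 10 edges. P[all 10 edges red] = (1/2)^10, and likewise for blue, so P[monochromatic] = 2·(1/2)^10 = 2^{1 − 10} = 1/512.
Summing: E[X] = C(36, 5) · 2^{1 − 10} = 376992 · 1/512 = 11781/16.
Numerically: E[X] ≈ 736.312500.

E[X] = C(36,5)·2^(1−C(5,2)) = 11781/16 ≈ 736.312500.


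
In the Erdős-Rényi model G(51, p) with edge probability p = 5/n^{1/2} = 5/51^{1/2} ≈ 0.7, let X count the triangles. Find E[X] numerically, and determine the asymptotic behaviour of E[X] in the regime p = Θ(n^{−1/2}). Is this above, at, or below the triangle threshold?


Number of potential triangles: C(51, 3) = 20825.
Each occurs with probability p³ ≈ (0.7)³ ≈ 3.43206e-01.
By linearity: E[X] = C(51, 3)·p³ ≈ 20825 · 3.43206e-01 ≈ 7147.263.
Since α = 1/2 < 1, p = c/n^{1/2} ≫ 1/n is above the triangle threshold p ~ 1/n. Asymptotically E[X] ~ (c³/6)·n^{3(1−α)} = (5³/6)·n^{1.5} → ∞; triangles are abundant w.h.p.

E[X] ≈ 7147.263; in regime p = Θ(1/n^{1/2}) E[X] diverges (above the triangle threshold p ~ 1/n).


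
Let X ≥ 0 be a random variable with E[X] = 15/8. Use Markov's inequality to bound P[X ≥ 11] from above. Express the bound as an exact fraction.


μ = E[X] = 15/8, a = 11.
Markov: P[X ≥ 11] ≤ μ/a = (15/8)/11 = 15/88.
Numerically: ≈ 0.1705.
(Since a = 11 > μ = 1.8750, the bound 15/88 is < 1 and informative.)

P[X ≥ 11] ≤ 15/88 ≈ 0.1705.


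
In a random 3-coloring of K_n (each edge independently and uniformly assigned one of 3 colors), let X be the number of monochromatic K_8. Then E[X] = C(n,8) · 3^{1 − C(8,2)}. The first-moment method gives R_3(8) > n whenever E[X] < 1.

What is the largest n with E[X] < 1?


We need C(n, 8) · 3^{1 − 28} < 1, i.e. C(n, 8) < 3^{28 − 1} = 7625597484987.
Check values of n near the boundary:
  n = 153: C(153, 8) = 6183023199255; 6183023199255 < 7625597484987? YES
  n = 154: C(154, 8) = 6521818990995; 6521818990995 < 7625597484987? YES
  n = 155: C(155, 8) = 6876747915675; 6876747915675 < 7625597484987? YES
  n = 156: C(156, 8) = 7248464019225; 7248464019225 < 7625597484987? YES
  n = 157: C(157, 8) = 7637643295425; 7637643295425 < 7625597484987? NO
The largest n with C(n, 8) < 7625597484987 is n = 156 (where E[X] = 805384891025/847288609443 ≈ 0.9505). Hence R_3(8) > 156, i.e. R_3(8) ≥ 157.

Largest n = 156; hence R_3(8) > 156.


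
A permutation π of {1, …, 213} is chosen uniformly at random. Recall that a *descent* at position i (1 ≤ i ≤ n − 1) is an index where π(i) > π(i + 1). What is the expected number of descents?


Write X = Σ X_I over i = 1, …, 212, with X_I the indicator of one descent.
There are 212 indicators.
For each fixed i, the pair (π(i), π(i+1)) is a uniformly random ordered pair of distinct values from {1, …, 213}; by symmetry P[π(i) > π(i+1)] = 1/2.
By linearity: E[X] = 212 · (1/2) = (213 − 1) · (1/2) = 106 ≈ 106.00000.

E[X] = 106 = 106.00000.


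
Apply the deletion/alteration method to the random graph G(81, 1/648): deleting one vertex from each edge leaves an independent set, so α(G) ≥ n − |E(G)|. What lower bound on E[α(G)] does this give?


E[|E(G)|] = C(81, 2)·p = 3240 · (1/648) = 5.
E[α(G)] ≥ n − E[|E(G)|] = 81 − 5 = 76.
Numerically: ≈ 76.000.
(This is only a lower bound; the true E[α(G)] may be larger.)

E[α(G)] ≥ 76 ≈ 76.000.


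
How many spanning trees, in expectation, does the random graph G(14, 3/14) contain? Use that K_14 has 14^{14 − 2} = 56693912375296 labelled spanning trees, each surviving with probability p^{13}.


K_14 has 14^{14 − 2} = 56693912375296 labelled spanning trees.
For each such spanning tree H, let X_H = 1 if all 13 edges of H are present in G. Then P[X_H = 1] = p^{13} = (3/14)^{13} = 1594323/793714773254144.
By linearity: E[X] = Σ_H E[X_H] = 56693912375296 · p^{13} = 56693912375296 · 1594323/793714773254144 = 1594323/14.
Numerically: E[X] ≈ 1.139e+05.

E[X] = 56693912375296 · (3/14)^{13} = 1594323/14 ≈ 1.139e+05.


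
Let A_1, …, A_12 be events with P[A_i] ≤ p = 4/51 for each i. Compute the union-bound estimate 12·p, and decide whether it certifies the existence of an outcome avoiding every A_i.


Union bound: P[∪_{i=1}^{12} A_i] ≤ Σ_i P[A_i] ≤ 12·p = 12·(4/51) = 16/17.
Numerically: 16/17 ≈ 0.9411765.
Is 16/17 < 1? YES.
Since P[∪ A_i] ≤ 16/17 < 1, the complement has P[∩ A_i^c] ≥ 1 − 16/17 = 1/17 > 0, so some outcome avoids every A_i.

12·p = 16/17 ≈ 0.9411765; existence CERTIFIED by the union bound.


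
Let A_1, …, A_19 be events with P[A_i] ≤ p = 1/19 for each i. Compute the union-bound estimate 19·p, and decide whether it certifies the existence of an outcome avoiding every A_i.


Union bound: P[∪_{i=1}^{19} A_i] ≤ Σ_i P[A_i] ≤ 19·p = 19·(1/19) = 1.
Numerically: 1 ≈ 1.0000.
Is 1 < 1? NO.
Since the bound 1 is ≥ 1, the union bound is uninformative here; it does NOT by itself certify existence.

19·p = 1 ≈ 1.0000; existence NOT certified by the union bound.


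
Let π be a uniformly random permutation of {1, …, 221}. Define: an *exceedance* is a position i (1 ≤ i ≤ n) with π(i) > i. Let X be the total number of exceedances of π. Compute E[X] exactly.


Write X = Σ_{i=1}^{221} X_i, where X_i = 1_{π(i) > i}.
For each fixed i, π(i) is uniform over {1, …, 221} (marginal of a uniform permutation), so P[π(i) > i] = (n − i)/n. Summing: Σ_{i=1}^{221} (n − i)/n = (0 + 1 + … + 220)/221 = 221(221 − 1)/(2·221) = (221 − 1)/2.
Hence E[X] = Σ_{i=1}^{221} (221 − i)/221 = 110 ≈ 110.0000.

E[X] = 110 = 110.0000.


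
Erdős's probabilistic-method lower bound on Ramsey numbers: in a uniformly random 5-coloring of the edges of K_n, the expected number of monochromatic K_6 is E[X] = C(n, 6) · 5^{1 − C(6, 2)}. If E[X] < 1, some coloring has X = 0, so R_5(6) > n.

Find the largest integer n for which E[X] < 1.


We need C(n, 6) · 5^{1 − 15} < 1, i.e. C(n, 6) < 5^{15 − 1} = 6103515625.
Check values of n near the boundary:
  n = 125: C(125, 6) = 4690625500; 4690625500 < 6103515625? YES
  n = 126: C(126, 6) = 4925156775; 4925156775 < 6103515625? YES
  n = 127: C(127, 6) = 5169379425; 5169379425 < 6103515625? YES
  n = 128: C(128, 6) = 5423611200; 5423611200 < 6103515625? YES
  n = 129: C(129, 6) = 5688177600; 5688177600 < 6103515625? YES
  n = 130: C(130, 6) = 5963412000; 5963412000 < 6103515625? YES
  n = 131: C(131, 6) = 6249655776; 6249655776 < 6103515625? NO
The largest n with C(n, 6) < 6103515625 is n = 130 (where E[X] = 47707296/48828125 ≈ 0.97705). Hence R_5(6) > 130, i.e. R_5(6) ≥ 131.

Largest n = 130; hence R_5(6) > 130.


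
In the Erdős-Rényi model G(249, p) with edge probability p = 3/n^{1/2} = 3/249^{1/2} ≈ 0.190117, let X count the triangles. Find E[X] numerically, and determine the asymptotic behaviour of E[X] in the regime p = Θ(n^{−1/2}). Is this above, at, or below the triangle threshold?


Number of potential triangles: C(249, 3) = 2542124.
Each occurs with probability p³ ≈ (0.190117)³ ≈ 6.87170874e-03.
By linearity: E[X] = C(249, 3)·p³ ≈ 2542124 · 6.87170874e-03 ≈ 17468.735711.
Since α = 1/2 < 1, p = c/n^{1/2} ≫ 1/n is above the triangle threshold p ~ 1/n. Asymptotically E[X] ~ (c³/6)·n^{3(1−α)} = (3³/6)·n^{1.5} → ∞; triangles are abundant w.h.p.

E[X] ≈ 17468.735711; in regime p = Θ(1/n^{1/2}) E[X] diverges (above the triangle threshold p ~ 1/n).


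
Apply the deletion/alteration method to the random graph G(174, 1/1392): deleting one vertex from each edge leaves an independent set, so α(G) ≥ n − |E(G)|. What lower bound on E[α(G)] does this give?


E[|E(G)|] = C(174, 2)·p = 15051 · (1/1392) = 173/16.
E[α(G)] ≥ n − E[|E(G)|] = 174 − 173/16 = 2611/16.
Numerically: ≈ 163.188.
(This is only a lower bound; the true E[α(G)] may be larger.)

E[α(G)] ≥ 2611/16 ≈ 163.188.


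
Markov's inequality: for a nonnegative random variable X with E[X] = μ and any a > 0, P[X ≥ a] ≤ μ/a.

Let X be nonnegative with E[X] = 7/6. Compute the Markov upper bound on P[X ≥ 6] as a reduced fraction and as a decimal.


μ = E[X] = 7/6, a = 6.
Markov: P[X ≥ 6] ≤ μ/a = (7/6)/6 = 7/36.
Numerically: ≈ 0.1944.
(Since a = 6 > μ = 1.1667, the bound 7/36 is < 1 and informative.)

P[X ≥ 6] ≤ 7/36 ≈ 0.1944.


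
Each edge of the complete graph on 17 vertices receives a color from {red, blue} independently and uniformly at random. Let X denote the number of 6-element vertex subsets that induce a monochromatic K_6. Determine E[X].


Let X = Σ_S X_S over the C(17, 6) = 12376 subsets S of size 6, where X_S = 1 if the K_6 on S is monochromatic.
For a fixed S, the K_6 on S has C(6, 2) = 15 edges. P[all 15 edges red] = (1/2)^15, and likewise for blue, so P[monochromatic] = 2·(1/2)^15 = 2^{1 − 15} = 1/16384.
By linearity of expectation: E[X] = C(17, 6) · 2^{1 − 15} = 12376 · 1/16384 = 1547/2048.
Numerically: E[X] ≈ 0.75537.

E[X] = C(17,6)·2^(1−C(6,2)) = 1547/2048 ≈ 0.75537.


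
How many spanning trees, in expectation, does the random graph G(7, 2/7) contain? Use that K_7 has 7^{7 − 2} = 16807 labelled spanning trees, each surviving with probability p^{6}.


K_7 has 7^{7 − 2} = 16807 labelled spanning trees.
For each such spanning tree H, let X_H = 1 if all 6 edges of H are present in G. Then P[X_H = 1] = p^{6} = (2/7)^{6} = 64/117649.
Summing the indicators: E[X] = Σ_H E[X_H] = 16807 · p^{6} = 16807 · 64/117649 = 64/7.
Numerically: E[X] ≈ 9.143.

E[X] = 16807 · (2/7)^{6} = 64/7 ≈ 9.143.


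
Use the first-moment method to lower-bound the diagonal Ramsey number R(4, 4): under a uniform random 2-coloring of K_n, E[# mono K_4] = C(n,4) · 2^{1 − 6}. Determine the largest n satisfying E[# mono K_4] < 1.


We need C(n, 4) · 2^{1 − 6} < 1, i.e. C(n, 4) < 2^{6 − 1} = 32.
Check values of n near the boundary:
  n = 4: C(4, 4) = 1; 1 < 32? YES
  n = 5: C(5, 4) = 5; 5 < 32? YES
  n = 6: C(6, 4) = 15; 15 < 32? YES
  n = 7: C(7, 4) = 35; 35 < 32? NO
  n = 8: C(8, 4) = 70; 70 < 32? NO
The largest n with C(n, 4) < 32 is n = 6 (where E[X] = 15/32 ≈ 0.468750). Hence R(4, 4) > 6, i.e. R(4, 4) ≥ 7.

Largest n = 6; hence R(4, 4) > 6.


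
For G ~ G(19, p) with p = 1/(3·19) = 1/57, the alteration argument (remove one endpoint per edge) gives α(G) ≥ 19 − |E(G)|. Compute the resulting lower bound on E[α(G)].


E[|E(G)|] = C(19, 2)·p = 171 · (1/57) = 3.
E[α(G)] ≥ n − E[|E(G)|] = 19 − 3 = 16.
Numerically: ≈ 16.000.
(This is only a lower bound; the true E[α(G)] may be larger.)

E[α(G)] ≥ 16 ≈ 16.000.


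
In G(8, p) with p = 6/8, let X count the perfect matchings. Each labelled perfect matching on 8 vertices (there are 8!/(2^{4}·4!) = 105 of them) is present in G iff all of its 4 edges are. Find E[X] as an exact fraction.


K_8 has 8!/(2^{4}·4!) = 105 labelled perfect matchings.
For each such perfect matching H, let X_H = 1 if all 4 edges of H are present in G. Then P[X_H = 1] = p^{4} = (3/4)^{4} = 81/256.
Summing the indicators: E[X] = Σ_H E[X_H] = 105 · p^{4} = 105 · 81/256 = 8505/256.
Numerically: E[X] ≈ 33.223.

E[X] = 105 · (3/4)^{4} = 8505/256 ≈ 33.223.


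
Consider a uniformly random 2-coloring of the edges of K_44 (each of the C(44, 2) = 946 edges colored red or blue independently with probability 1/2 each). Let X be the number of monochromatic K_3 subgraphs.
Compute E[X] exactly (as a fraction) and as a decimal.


Let X = Σ_S X_S over the C(44, 3) = 13244 subsets S of size 3, where X_S = 1 if the K_3 on S is monochromatic.
For a fixed S, the K_3 on S has C(3, 2) = 3 edges. P[all 3 edges red] = (1/2)^3, and likewise for blue, so P[monochromatic] = 2·(1/2)^3 = 2^{1 − 3} = 1/4.
Summing: E[X] = C(44, 3) · 2^{1 − 3} = 13244 · 1/4 = 3311.
Numerically: E[X] ≈ 3311.000000.

E[X] = C(44,3)·2^(1−C(3,2)) = 3311 ≈ 3311.000000.


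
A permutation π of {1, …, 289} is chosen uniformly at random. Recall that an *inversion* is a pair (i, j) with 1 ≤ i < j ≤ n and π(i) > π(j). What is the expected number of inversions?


Write X = Σ X_I over the C(289, 2) = 41616 pairs i < j, with X_I the indicator of one inversion.
There are 41616 indicators.
For each fixed pair i < j, the values π(i) and π(j) are two distinct elements of {1, …, 289} in uniformly random order; by symmetry P[π(i) > π(j)] = 1/2.
By linearity: E[X] = 41616 · (1/2) = C(289, 2) · (1/2) = 41616/2 = 20808 ≈ 20808.0000.

E[X] = 20808 = 20808.0000.


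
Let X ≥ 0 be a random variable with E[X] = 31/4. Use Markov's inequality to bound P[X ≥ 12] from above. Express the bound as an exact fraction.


μ = E[X] = 31/4, a = 12.
Markov: P[X ≥ 12] ≤ μ/a = (31/4)/12 = 31/48.
Numerically: ≈ 0.645833.
(Since a = 12 > μ = 7.750000, the bound 31/48 is < 1 and informative.)

P[X ≥ 12] ≤ 31/48 ≈ 0.645833.


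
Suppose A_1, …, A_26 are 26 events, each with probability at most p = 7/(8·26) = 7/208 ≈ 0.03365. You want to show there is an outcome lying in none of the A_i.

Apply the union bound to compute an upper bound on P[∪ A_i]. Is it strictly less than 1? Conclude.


Union bound: P[∪_{i=1}^{26} A_i] ≤ Σ_i P[A_i] ≤ 26·p = 26·(7/208) = 7/8.
Numerically: 7/8 ≈ 0.87500.
Is 7/8 < 1? YES.
Since P[∪ A_i] ≤ 7/8 < 1, the complement has P[∩ A_i^c] ≥ 1 − 7/8 = 1/8 > 0, so some outcome avoids every A_i.

26·p = 7/8 ≈ 0.87500; existence CERTIFIED by the union bound.


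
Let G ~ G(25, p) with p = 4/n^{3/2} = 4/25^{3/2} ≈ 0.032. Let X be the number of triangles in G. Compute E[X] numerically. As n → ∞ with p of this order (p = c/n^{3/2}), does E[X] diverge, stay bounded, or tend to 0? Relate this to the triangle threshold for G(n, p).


Number of potential triangles: C(25, 3) = 2300.
Each occurs with probability p³ ≈ (0.032)³ ≈ 3.27680000e-05.
By linearity: E[X] = C(25, 3)·p³ ≈ 2300 · 3.27680000e-05 ≈ 0.075366.
Since α = 3/2 > 1, p = c/n^{3/2} = o(1/n) is below the triangle threshold p ~ 1/n. Asymptotically E[X] ~ (c³/6)·n^{3(1−α)} = (4³/6)·n^{-1.5} → 0, so by Markov's inequality G has no triangles w.h.p.

E[X] ≈ 0.075366; in regime p = Θ(1/n^{3/2}) E[X] tends to 0 (below the triangle threshold p ~ 1/n).


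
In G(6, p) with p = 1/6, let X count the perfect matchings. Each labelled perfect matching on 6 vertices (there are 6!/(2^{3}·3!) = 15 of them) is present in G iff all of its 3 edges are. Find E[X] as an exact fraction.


K_6 has 6!/(2^{3}·3!) = 15 labelled perfect matchings.
For each such perfect matching H, let X_H = 1 if all 3 edges of H are present in G. Then P[X_H = 1] = p^{3} = (1/6)^{3} = 1/216.
Summing the indicators: E[X] = Σ_H E[X_H] = 15 · p^{3} = 15 · 1/216 = 5/72.
Numerically: E[X] ≈ 0.069444.

E[X] = 15 · (1/6)^{3} = 5/72 ≈ 0.069444.


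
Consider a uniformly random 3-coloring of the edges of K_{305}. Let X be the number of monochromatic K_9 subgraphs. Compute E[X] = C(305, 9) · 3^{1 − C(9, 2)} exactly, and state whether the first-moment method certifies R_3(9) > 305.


E[X] = C(305, 9) · 3^{1 − 36} = 55871664980896050 · 3^{−35} = 55871664980896050/50031545098999707.
As a reduced fraction: E[X] = 18623888326965350/16677181699666569 ≈ 1.11673.
Is E[X] < 1? NO.
Since E[X] ≥ 1, the first-moment bound is inconclusive at n = 305; it does NOT by itself certify R_3(9) > 305.

E[X] = 18623888326965350/16677181699666569 ≈ 1.11673; E[X] ≥ 1; first-moment method inconclusive here.


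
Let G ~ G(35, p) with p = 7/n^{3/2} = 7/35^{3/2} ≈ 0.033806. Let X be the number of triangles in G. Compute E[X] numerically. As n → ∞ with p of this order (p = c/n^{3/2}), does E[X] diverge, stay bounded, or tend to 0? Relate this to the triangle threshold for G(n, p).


Number of potential triangles: C(35, 3) = 6545.
Each occurs with probability p³ ≈ (0.033806)³ ≈ 3.8635623e-05.
By linearity: E[X] = C(35, 3)·p³ ≈ 6545 · 3.8635623e-05 ≈ 0.25287.
Since α = 3/2 > 1, p = c/n^{3/2} = o(1/n) is below the triangle threshold p ~ 1/n. Asymptotically E[X] ~ (c³/6)·n^{3(1−α)} = (7³/6)·n^{-1.5} → 0, so by Markov's inequality G has no triangles w.h.p.

E[X] ≈ 0.25287; in regime p = Θ(1/n^{3/2}) E[X] tends to 0 (below the triangle threshold p ~ 1/n).


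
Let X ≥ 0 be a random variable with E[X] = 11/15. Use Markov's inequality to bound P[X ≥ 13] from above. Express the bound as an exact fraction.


μ = E[X] = 11/15, a = 13.
Markov: P[X ≥ 13] ≤ μ/a = (11/15)/13 = 11/195.
Numerically: ≈ 0.056410.
(Since a = 13 > μ = 0.733333, the bound 11/195 is < 1 and informative.)

P[X ≥ 13] ≤ 11/195 ≈ 0.056410.


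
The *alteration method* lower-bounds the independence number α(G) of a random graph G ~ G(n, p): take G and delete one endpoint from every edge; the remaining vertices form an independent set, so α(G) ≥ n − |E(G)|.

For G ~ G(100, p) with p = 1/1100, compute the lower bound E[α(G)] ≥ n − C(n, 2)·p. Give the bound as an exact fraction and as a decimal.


E[|E(G)|] = C(100, 2)·p = 4950 · (1/1100) = 9/2.
E[α(G)] ≥ n − E[|E(G)|] = 100 − 9/2 = 191/2.
Numerically: ≈ 95.5000.
(This is only a lower bound; the true E[α(G)] may be larger.)

E[α(G)] ≥ 191/2 ≈ 95.5000.


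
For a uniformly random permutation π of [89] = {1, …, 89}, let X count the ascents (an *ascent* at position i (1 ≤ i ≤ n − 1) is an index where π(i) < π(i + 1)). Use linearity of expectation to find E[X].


Write X = Σ X_I over i = 1, …, 88, with X_I the indicator of one ascent.
There are 88 indicators.
For each fixed i, the pair (π(i), π(i+1)) is a uniformly random ordered pair of distinct values from {1, …, 89}; by symmetry P[π(i) < π(i+1)] = 1/2.
By linearity: E[X] = 88 · (1/2) = (89 − 1) · (1/2) = 44 ≈ 44.000.

E[X] = 44 = 44.000.


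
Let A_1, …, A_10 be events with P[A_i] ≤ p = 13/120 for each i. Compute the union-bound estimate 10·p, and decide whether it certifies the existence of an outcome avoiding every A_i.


Union bound: P[∪_{i=1}^{10} A_i] ≤ Σ_i P[A_i] ≤ 10·p = 10·(13/120) = 13/12.
Numerically: 13/12 ≈ 1.083333.
Is 13/12 < 1? NO.
Since the bound 13/12 is ≥ 1, the union bound is uninformative here; it does NOT by itself certify existence.

10·p = 13/12 ≈ 1.083333; existence NOT certified by the union bound.


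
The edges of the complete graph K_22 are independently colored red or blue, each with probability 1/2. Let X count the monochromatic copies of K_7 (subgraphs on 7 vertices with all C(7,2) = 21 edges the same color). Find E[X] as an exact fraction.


Let X = Σ_S X_S over the C(22, 7) = 170544 subsets S of size 7, where X_S = 1 if the K_7 on S is monochromatic.
For a fixed S, the K_7 on S has C(7, 2) = 21 edges. P[all 21 edges red] = (1/2)^21, and likewise for blue, so P[monochromatic] = 2·(1/2)^21 = 2^{1 − 21} = 1/1048576.
By linearity: E[X] = C(22, 7) · 2^{1 − 21} = 170544 · 1/1048576 = 10659/65536.
Numerically: E[X] ≈ 0.16264.

E[X] = C(22,7)·2^(1−C(7,2)) = 10659/65536 ≈ 0.16264.


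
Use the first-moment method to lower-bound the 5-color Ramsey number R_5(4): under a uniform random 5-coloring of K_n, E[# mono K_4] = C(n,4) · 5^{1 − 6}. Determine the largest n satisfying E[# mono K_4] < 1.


We need C(n, 4) · 5^{1 − 6} < 1, i.e. C(n, 4) < 5^{6 − 1} = 3125.
Check values of n near the boundary:
  n = 17: C(17, 4) = 2380; 2380 < 3125? YES
  n = 18: C(18, 4) = 3060; 3060 < 3125? YES
  n = 19: C(19, 4) = 3876; 3876 < 3125? NO
The largest n with C(n, 4) < 3125 is n = 18 (where E[X] = 612/625 ≈ 0.9792). Hence R_5(4) > 18, i.e. R_5(4) ≥ 19.

Largest n = 18; hence R_5(4) > 18.


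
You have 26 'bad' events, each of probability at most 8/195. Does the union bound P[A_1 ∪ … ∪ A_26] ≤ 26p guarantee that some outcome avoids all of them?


Union bound: P[∪_{i=1}^{26} A_i] ≤ Σ_i P[A_i] ≤ 26·p = 26·(8/195) = 16/15.
Numerically: 16/15 ≈ 1.06667.
Is 16/15 < 1? NO.
Since the bound 16/15 is ≥ 1, the union bound is uninformative here; it does NOT by itself certify existence.

26·p = 16/15 ≈ 1.06667; existence NOT certified by the union bound.


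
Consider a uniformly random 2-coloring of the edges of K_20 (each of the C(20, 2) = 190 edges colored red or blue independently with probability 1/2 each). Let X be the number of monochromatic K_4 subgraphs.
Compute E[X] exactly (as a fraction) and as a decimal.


Let X = Σ_S X_S over the C(20, 4) = 4845 subsets S of size 4, where X_S = 1 if the K_4 on S is monochromatic.
For a fixed S, the K_4 on S has C(4, 2) = 6 edges. P[all 6 edges red] = (1/2)^6, and likewise for blue, so P[monochromatic] = 2·(1/2)^6 = 2^{1 − 6} = 1/32.
Summing: E[X] = C(20, 4) · 2^{1 − 6} = 4845 · 1/32 = 4845/32.
Numerically: E[X] ≈ 151.406.

E[X] = C(20,4)·2^(1−C(4,2)) = 4845/32 ≈ 151.406.


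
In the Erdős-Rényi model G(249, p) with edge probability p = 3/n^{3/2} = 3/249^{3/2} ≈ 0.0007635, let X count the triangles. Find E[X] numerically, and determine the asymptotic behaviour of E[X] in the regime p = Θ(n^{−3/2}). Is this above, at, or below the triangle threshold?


Number of potential triangles: C(249, 3) = 2542124.
Each occurs with probability p³ ≈ (0.0007635)³ ≈ 4.451093e-10.
By linearity: E[X] = C(249, 3)·p³ ≈ 2542124 · 4.451093e-10 ≈ 0.0011.
Since α = 3/2 > 1, p = c/n^{3/2} = o(1/n) is below the triangle threshold p ~ 1/n. Asymptotically E[X] ~ (c³/6)·n^{3(1−α)} = (3³/6)·n^{-1.5} → 0, so by Markov's inequality G has no triangles w.h.p.

E[X] ≈ 0.0011; in regime p = Θ(1/n^{3/2}) E[X] tends to 0 (below the triangle threshold p ~ 1/n).


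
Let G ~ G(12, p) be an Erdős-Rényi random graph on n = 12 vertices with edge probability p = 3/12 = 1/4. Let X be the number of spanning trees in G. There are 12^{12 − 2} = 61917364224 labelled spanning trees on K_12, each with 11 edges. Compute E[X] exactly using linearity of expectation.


K_12 has 12^{12 − 2} = 61917364224 labelled spanning trees.
For each such spanning tree H, let X_H = 1 if all 11 edges of H are present in G. Then P[X_H = 1] = p^{11} = (1/4)^{11} = 1/4194304.
By linearity: E[X] = Σ_H E[X_H] = 61917364224 · p^{11} = 61917364224 · 1/4194304 = 59049/4.
Numerically: E[X] ≈ 14762.2.

E[X] = 61917364224 · (1/4)^{11} = 59049/4 ≈ 14762.2.


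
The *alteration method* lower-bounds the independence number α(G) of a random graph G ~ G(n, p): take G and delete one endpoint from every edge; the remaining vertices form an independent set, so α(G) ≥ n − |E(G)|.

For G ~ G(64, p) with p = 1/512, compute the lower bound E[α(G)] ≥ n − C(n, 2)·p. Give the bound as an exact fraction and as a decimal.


E[|E(G)|] = C(64, 2)·p = 2016 · (1/512) = 63/16.
E[α(G)] ≥ n − E[|E(G)|] = 64 − 63/16 = 961/16.
Numerically: ≈ 60.0625.
(This is only a lower bound; the true E[α(G)] may be larger.)

E[α(G)] ≥ 961/16 ≈ 60.0625.


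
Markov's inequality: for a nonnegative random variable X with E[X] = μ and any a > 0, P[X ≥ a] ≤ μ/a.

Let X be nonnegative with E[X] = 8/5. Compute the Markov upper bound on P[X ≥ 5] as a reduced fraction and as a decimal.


μ = E[X] = 8/5, a = 5.
Markov: P[X ≥ 5] ≤ μ/a = (8/5)/5 = 8/25.
Numerically: ≈ 0.3200.
(Since a = 5 > μ = 1.6000, the bound 8/25 is < 1 and informative.)

P[X ≥ 5] ≤ 8/25 ≈ 0.3200.


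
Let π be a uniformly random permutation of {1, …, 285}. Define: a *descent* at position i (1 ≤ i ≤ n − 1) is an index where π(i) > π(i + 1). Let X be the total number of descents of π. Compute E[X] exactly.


Write X = Σ X_I over i = 1, …, 284, with X_I the indicator of one descent.
There are 284 indicators.
For each fixed i, the pair (π(i), π(i+1)) is a uniformly random ordered pair of distinct values from {1, …, 285}; by symmetry P[π(i) > π(i+1)] = 1/2.
By linearity: E[X] = 284 · (1/2) = (285 − 1) · (1/2) = 142 ≈ 142.0000.

E[X] = 142 = 142.0000.


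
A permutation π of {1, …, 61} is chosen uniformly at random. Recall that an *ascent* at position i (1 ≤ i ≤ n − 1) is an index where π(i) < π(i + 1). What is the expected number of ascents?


Write X = Σ X_I over i = 1, …, 60, with X_I the indicator of one ascent.
There are 60 indicators.
For each fixed i, the pair (π(i), π(i+1)) is a uniformly random ordered pair of distinct values from {1, …, 61}; by symmetry P[π(i) < π(i+1)] = 1/2.
By linearity: E[X] = 60 · (1/2) = (61 − 1) · (1/2) = 30 ≈ 30.000000.

E[X] = 30 = 30.000000.


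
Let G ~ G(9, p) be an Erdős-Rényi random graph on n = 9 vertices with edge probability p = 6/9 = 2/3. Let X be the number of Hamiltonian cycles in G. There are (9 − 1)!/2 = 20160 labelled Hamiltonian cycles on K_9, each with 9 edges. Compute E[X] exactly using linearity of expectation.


K_9 has (9 − 1)!/2 = 20160 labelled Hamiltonian cycles.
For each such Hamiltonian cycle H, let X_H = 1 if all 9 edges of H are present in G. Then P[X_H = 1] = p^{9} = (2/3)^{9} = 512/19683.
By linearity: E[X] = Σ_H E[X_H] = 20160 · p^{9} = 20160 · 512/19683 = 1146880/2187.
Numerically: E[X] ≈ 524.41.

E[X] = 20160 · (2/3)^{9} = 1146880/2187 ≈ 524.41.


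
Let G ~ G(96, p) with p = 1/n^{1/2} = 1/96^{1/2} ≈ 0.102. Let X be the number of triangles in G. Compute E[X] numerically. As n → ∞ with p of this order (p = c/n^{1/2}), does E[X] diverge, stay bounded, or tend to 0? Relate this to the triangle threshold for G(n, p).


Number of potential triangles: C(96, 3) = 142880.
Each occurs with probability p³ ≈ (0.102)³ ≈ 1.06315e-03.
By linearity: E[X] = C(96, 3)·p³ ≈ 142880 · 1.06315e-03 ≈ 151.902.
Since α = 1/2 < 1, p = c/n^{1/2} ≫ 1/n is above the triangle threshold p ~ 1/n. Asymptotically E[X] ~ (c³/6)·n^{3(1−α)} = (1³/6)·n^{1.5} → ∞; triangles are abundant w.h.p.

E[X] ≈ 151.902; in regime p = Θ(1/n^{1/2}) E[X] diverges (above the triangle threshold p ~ 1/n).


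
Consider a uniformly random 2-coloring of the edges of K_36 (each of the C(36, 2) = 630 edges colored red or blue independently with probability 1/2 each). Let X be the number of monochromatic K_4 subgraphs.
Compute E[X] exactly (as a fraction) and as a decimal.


Let X = Σ_S X_S over the C(36, 4) = 58905 subsets S of size 4, where X_S = 1 if the K_4 on S is monochromatic.
For a fixed S, the K_4 on S has C(4, 2) = 6 edges. P[all 6 edges red] = (1/2)^6, and likewise for blue, so P[monochromatic] = 2·(1/2)^6 = 2^{1 − 6} = 1/32.
By linearity: E[X] = C(36, 4) · 2^{1 − 6} = 58905 · 1/32 = 58905/32.
Numerically: E[X] ≈ 1840.78125.

E[X] = C(36,4)·2^(1−C(4,2)) = 58905/32 ≈ 1840.78125.


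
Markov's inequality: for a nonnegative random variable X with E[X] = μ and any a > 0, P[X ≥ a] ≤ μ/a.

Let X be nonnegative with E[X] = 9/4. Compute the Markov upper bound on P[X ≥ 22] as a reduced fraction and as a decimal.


μ = E[X] = 9/4, a = 22.
Markov: P[X ≥ 22] ≤ μ/a = (9/4)/22 = 9/88.
Numerically: ≈ 0.10227.
(Since a = 22 > μ = 2.25000, the bound 9/88 is < 1 and informative.)

P[X ≥ 22] ≤ 9/88 ≈ 0.10227.


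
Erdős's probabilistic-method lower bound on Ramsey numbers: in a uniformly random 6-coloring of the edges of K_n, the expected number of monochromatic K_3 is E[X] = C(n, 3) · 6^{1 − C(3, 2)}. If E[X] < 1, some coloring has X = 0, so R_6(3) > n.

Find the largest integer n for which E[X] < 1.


We need C(n, 3) · 6^{1 − 3} < 1, i.e. C(n, 3) < 6^{3 − 1} = 36.
Check values of n near the boundary:
  n = 3: C(3, 3) = 1; 1 < 36? YES
  n = 4: C(4, 3) = 4; 4 < 36? YES
  n = 5: C(5, 3) = 10; 10 < 36? YES
  n = 6: C(6, 3) = 20; 20 < 36? YES
  n = 7: C(7, 3) = 35; 35 < 36? YES
  n = 8: C(8, 3) = 56; 56 < 36? NO
The largest n with C(n, 3) < 36 is n = 7 (where E[X] = 35/36 ≈ 0.9722222). Hence R_6(3) > 7, i.e. R_6(3) ≥ 8.

Largest n = 7; hence R_6(3) > 7.


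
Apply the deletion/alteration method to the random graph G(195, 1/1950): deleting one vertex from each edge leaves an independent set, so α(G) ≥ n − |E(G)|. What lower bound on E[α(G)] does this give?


E[|E(G)|] = C(195, 2)·p = 18915 · (1/1950) = 97/10.
E[α(G)] ≥ n − E[|E(G)|] = 195 − 97/10 = 1853/10.
Numerically: ≈ 185.30000.
(This is only a lower bound; the true E[α(G)] may be larger.)

E[α(G)] ≥ 1853/10 ≈ 185.30000.


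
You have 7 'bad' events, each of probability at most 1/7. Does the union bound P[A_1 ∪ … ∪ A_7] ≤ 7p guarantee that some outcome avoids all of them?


Union bound: P[∪_{i=1}^{7} A_i] ≤ Σ_i P[A_i] ≤ 7·p = 7·(1/7) = 1.
Numerically: 1 ≈ 1.000.
Is 1 < 1? NO.
Since the bound 1 is ≥ 1, the union bound is uninformative here; it does NOT by itself certify existence.

7·p = 1 ≈ 1.000; existence NOT certified by the union bound.


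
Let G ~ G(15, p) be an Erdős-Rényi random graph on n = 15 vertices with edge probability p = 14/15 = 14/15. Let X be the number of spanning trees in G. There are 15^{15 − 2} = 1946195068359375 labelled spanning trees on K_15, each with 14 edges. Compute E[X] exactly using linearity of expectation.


K_15 has 15^{15 − 2} = 1946195068359375 labelled spanning trees.
For each such spanning tree H, let X_H = 1 if all 14 edges of H are present in G. Then P[X_H = 1] = p^{14} = (14/15)^{14} = 11112006825558016/29192926025390625.
By linearity of expectation: E[X] = Σ_H E[X_H] = 1946195068359375 · p^{14} = 1946195068359375 · 11112006825558016/29192926025390625 = 11112006825558016/15.
Numerically: E[X] ≈ 7.408e+14.

E[X] = 1946195068359375 · (14/15)^{14} = 11112006825558016/15 ≈ 7.408e+14.


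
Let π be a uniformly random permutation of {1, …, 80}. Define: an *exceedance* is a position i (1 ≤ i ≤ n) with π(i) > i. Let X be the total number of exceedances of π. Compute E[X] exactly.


Write X = Σ_{i=1}^{80} X_i, where X_i = 1_{π(i) > i}.
For each fixed i, π(i) is uniform over {1, …, 80} (marginal of a uniform permutation), so P[π(i) > i] = (n − i)/n. Summing: Σ_{i=1}^{80} (n − i)/n = (0 + 1 + … + 79)/80 = 80(80 − 1)/(2·80) = (80 − 1)/2.
Hence E[X] = Σ_{i=1}^{80} (80 − i)/80 = 79/2 ≈ 39.500.

E[X] = 79/2 = 39.500.


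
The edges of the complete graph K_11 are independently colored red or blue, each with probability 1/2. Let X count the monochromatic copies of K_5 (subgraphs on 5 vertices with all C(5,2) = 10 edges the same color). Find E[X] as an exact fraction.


Let X = Σ_S X_S over the C(11, 5) = 462 subsets S of size 5, where X_S = 1 if the K_5 on S is monochromatic.
For a fixed S, the K_5 on S has C(5, 2) = 10 edges. P[all 10 edges red] = (1/2)^10, and likewise for blue, so P[monochromatic] = 2·(1/2)^10 = 2^{1 − 10} = 1/512.
By linearity of expectation: E[X] = C(11, 5) · 2^{1 − 10} = 462 · 1/512 = 231/256.
Numerically: E[X] ≈ 0.9023.

E[X] = C(11,5)·2^(1−C(5,2)) = 231/256 ≈ 0.9023.
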